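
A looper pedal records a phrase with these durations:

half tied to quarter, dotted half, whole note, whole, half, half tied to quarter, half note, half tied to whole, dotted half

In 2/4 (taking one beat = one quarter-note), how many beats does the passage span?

One quarter-note beat = 2 eighth notes.
Working in eighth notes: half tied to quarter (half + quarter) = 6; dotted half = 6; whole note = 8; whole = 8; half = 4; half tied to quarter (half + quarter) = 6; half note = 4; half tied to whole (half + whole) = 12; dotted half = 6.
Altogether 6 + 6 + 8 + 8 + 4 + 6 + 4 + 12 + 6 = 60.
60 ÷ 2 = 30 beats.

30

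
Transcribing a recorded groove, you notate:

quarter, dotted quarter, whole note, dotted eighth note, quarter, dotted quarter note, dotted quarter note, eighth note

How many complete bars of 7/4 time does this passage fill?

One bar of 7/4 = 28 sixteenth notes.
In sixteenth notes: quarter = 4; dotted quarter = 6; whole note = 16; dotted eighth note = 3; quarter = 4; dotted quarter note = 6; dotted quarter note = 6; eighth note = 2.
Total: 4 + 6 + 16 + 3 + 4 + 6 + 6 + 2 = 47.
47 ÷ 28 = 1 complete bar with 19 left over.

1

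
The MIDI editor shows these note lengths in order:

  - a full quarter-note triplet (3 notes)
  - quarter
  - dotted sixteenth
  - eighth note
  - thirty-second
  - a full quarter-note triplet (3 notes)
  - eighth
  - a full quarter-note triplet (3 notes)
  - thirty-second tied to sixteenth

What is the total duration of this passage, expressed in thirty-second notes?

71

Convert each value to thirty-second notes: a full quarter-note triplet (3 notes) (three triplet quarters span one half) = 16; quarter = 8; dotted sixteenth = 3; eighth note = 4; thirty-second = 1; a full quarter-note triplet (3 notes) (three triplet quarters span one half) = 16; eighth = 4; a full quarter-note triplet (3 notes) (three triplet quarters span one half) = 16; thirty-second tied to sixteenth (thirty-second + sixteenth) = 3.
Sum: 16 + 8 + 3 + 4 + 1 + 16 + 4 + 16 + 3 = 71 thirty-second notes.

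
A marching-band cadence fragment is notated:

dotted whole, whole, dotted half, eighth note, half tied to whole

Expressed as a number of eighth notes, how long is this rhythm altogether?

39

Each duration in eighth notes: dotted whole = 12; whole = 8; dotted half = 6; eighth note = 1; half tied to whole (half + whole) = 12.
Altogether 12 + 8 + 6 + 1 + 12 = 39 eighth notes.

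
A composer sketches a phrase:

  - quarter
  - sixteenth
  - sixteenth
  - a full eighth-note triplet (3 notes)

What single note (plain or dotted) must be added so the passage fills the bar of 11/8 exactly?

dotted half note

The bar of 11/8 = 22 sixteenth notes.
Convert each value to sixteenth notes: quarter = 4; sixteenth = 1; sixteenth = 1; a full eighth-note triplet (3 notes) (three triplet eighths span one quarter) = 4.
Sum: 4 + 1 + 1 + 4 = 10.
Remaining: 22 − 10 = 12 sixteenth notes, which is a dotted half note.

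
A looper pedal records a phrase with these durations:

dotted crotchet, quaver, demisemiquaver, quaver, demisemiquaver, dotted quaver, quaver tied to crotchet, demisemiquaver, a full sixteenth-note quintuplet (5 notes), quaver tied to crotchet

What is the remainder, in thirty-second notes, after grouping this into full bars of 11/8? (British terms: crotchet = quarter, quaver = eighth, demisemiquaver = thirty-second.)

17

One bar of 11/8 = 44 thirty-second notes.
Working in thirty-second notes: dotted crotchet = 12; quaver = 4; demisemiquaver = 1; quaver = 4; demisemiquaver = 1; dotted quaver = 6; quaver tied to crotchet (quaver + crotchet) = 12; demisemiquaver = 1; a full sixteenth-note quintuplet (5 notes) (five quintuplet sixteenths span one quarter) = 8; quaver tied to crotchet (quaver + crotchet) = 12.
Adding: 12 + 4 + 1 + 4 + 1 + 6 + 12 + 1 + 8 + 12 = 61.
61 ÷ 44 = 1 complete bar with 17 thirty-second notes remaining.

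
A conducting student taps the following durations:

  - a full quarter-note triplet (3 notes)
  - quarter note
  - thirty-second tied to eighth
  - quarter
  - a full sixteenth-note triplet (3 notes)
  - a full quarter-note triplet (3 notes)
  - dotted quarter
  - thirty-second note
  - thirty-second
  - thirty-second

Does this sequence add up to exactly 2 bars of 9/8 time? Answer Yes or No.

Yes

One bar of 9/8 = 36 thirty-second notes, so 2 bars = 72.
Working in thirty-second notes: a full quarter-note triplet (3 notes) (three triplet quarters span one half) = 16; quarter note = 8; thirty-second tied to eighth (thirty-second + eighth) = 5; quarter = 8; a full sixteenth-note triplet (3 notes) (three triplet sixteenths span one eighth) = 4; a full quarter-note triplet (3 notes) (three triplet quarters span one half) = 16; dotted quarter = 12; thirty-second note = 1; thirty-second = 1; thirty-second = 1.
Sum: 16 + 8 + 5 + 8 + 4 + 16 + 12 + 1 + 1 + 1 = 72.
72 equals 72, so the answer is Yes.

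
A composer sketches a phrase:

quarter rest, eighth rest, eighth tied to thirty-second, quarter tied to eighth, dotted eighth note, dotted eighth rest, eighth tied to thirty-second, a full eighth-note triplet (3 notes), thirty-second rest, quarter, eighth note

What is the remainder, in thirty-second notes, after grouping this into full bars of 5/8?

7

One bar of 5/8 = 20 thirty-second notes.
Each duration in thirty-second notes: quarter rest = 8; eighth rest = 4; eighth tied to thirty-second (eighth + thirty-second) = 5; quarter tied to eighth (quarter + eighth) = 12; dotted eighth note = 6; dotted eighth rest = 6; eighth tied to thirty-second (eighth + thirty-second) = 5; a full eighth-note triplet (3 notes) (three triplet eighths span one quarter) = 8; thirty-second rest = 1; quarter = 8; eighth note = 4.
Adding: 8 + 4 + 5 + 12 + 6 + 6 + 5 + 8 + 1 + 8 + 4 = 67.
67 ÷ 20 = 3 complete bars with 7 thirty-second notes remaining.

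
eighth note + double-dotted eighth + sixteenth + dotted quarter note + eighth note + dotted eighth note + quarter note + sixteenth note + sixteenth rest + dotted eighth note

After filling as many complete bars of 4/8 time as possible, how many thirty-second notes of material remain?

5

One bar of 4/8 = 16 thirty-second notes.
In thirty-second notes: eighth note = 4; double-dotted eighth = 7; sixteenth = 2; dotted quarter note = 12; eighth note = 4; dotted eighth note = 6; quarter note = 8; sixteenth note = 2; sixteenth rest = 2; dotted eighth note = 6.
Altogether 4 + 7 + 2 + 12 + 4 + 6 + 8 + 2 + 2 + 6 = 53.
53 ÷ 16 = 3 complete bars with 5 thirty-second notes remaining.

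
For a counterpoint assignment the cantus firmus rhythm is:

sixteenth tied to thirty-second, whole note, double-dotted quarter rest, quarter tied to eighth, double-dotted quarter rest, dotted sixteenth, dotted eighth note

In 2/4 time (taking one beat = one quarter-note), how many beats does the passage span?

10.5

One quarter-note beat = 8 thirty-second notes.
Express everything in thirty-second notes: sixteenth tied to thirty-second (sixteenth + thirty-second) = 3; whole note = 32; double-dotted quarter rest = 14; quarter tied to eighth (quarter + eighth) = 12; double-dotted quarter rest = 14; dotted sixteenth = 3; dotted eighth note = 6.
Sum: 3 + 32 + 14 + 12 + 14 + 3 + 6 = 84.
84 ÷ 8 = 10.5 beats.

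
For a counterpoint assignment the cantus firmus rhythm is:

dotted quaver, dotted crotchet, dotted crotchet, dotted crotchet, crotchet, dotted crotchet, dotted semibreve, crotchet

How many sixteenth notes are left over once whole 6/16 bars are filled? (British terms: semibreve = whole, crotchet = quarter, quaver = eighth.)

5

One bar of 6/16 = 6 sixteenth notes.
Each duration in sixteenth notes: dotted quaver = 3; dotted crotchet = 6; dotted crotchet = 6; dotted crotchet = 6; crotchet = 4; dotted crotchet = 6; dotted semibreve = 24; crotchet = 4.
Adding: 3 + 6 + 6 + 6 + 4 + 6 + 24 + 4 = 59.
59 ÷ 6 = 9 complete bars with 5 sixteenth notes remaining.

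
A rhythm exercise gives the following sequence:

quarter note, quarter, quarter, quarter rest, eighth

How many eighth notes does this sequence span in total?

9

Working in eighth notes: quarter note = 2; quarter = 2; quarter = 2; quarter rest = 2; eighth = 1.
Adding: 2 + 2 + 2 + 2 + 1 = 9 eighth notes.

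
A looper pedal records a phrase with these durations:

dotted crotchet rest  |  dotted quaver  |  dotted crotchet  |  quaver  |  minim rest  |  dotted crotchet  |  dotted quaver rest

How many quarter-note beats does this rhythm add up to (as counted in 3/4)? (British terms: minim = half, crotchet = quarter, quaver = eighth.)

One quarter-note beat = 4 sixteenth notes.
Convert each value to sixteenth notes: dotted crotchet rest = 6; dotted quaver = 3; dotted crotchet = 6; quaver = 2; minim rest = 8; dotted crotchet = 6; dotted quaver rest = 3.
Adding: 6 + 3 + 6 + 2 + 8 + 6 + 3 = 34.
34 ÷ 4 = 8.5 beats.

8.5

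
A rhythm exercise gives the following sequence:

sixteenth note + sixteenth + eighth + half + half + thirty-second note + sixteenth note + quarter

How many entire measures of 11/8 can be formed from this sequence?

1

One bar of 11/8 = 44 thirty-second notes.
Each duration in thirty-second notes: sixteenth note = 2; sixteenth = 2; eighth = 4; half = 16; half = 16; thirty-second note = 1; sixteenth note = 2; quarter = 8.
Altogether 2 + 2 + 4 + 16 + 16 + 1 + 2 + 8 = 51.
51 ÷ 44 = 1 complete bar with 7 left over.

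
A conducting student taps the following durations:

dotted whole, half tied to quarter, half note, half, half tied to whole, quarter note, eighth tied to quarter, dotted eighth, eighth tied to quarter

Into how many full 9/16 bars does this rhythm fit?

10

One bar of 9/16 = 9 sixteenth notes.
Express everything in sixteenth notes: dotted whole = 24; half tied to quarter (half + quarter) = 12; half note = 8; half = 8; half tied to whole (half + whole) = 24; quarter note = 4; eighth tied to quarter (eighth + quarter) = 6; dotted eighth = 3; eighth tied to quarter (eighth + quarter) = 6.
Adding: 24 + 12 + 8 + 8 + 24 + 4 + 6 + 3 + 6 = 95.
95 ÷ 9 = 10 complete bars with 5 left over.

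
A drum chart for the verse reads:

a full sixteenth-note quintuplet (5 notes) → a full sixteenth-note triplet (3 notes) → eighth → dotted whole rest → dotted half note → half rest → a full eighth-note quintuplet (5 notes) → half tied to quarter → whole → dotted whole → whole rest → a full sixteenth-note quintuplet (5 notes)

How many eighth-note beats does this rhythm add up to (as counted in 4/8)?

66

One eighth-note beat = 2 sixteenth notes.
Express everything in sixteenth notes: a full sixteenth-note quintuplet (5 notes) (five quintuplet sixteenths span one quarter) = 4; a full sixteenth-note triplet (3 notes) (three triplet sixteenths span one eighth) = 2; eighth = 2; dotted whole rest = 24; dotted half note = 12; half rest = 8; a full eighth-note quintuplet (5 notes) (five quintuplet eighths span one half) = 8; half tied to quarter (half + quarter) = 12; whole = 16; dotted whole = 24; whole rest = 16; a full sixteenth-note quintuplet (5 notes) (five quintuplet sixteenths span one quarter) = 4.
Adding: 4 + 2 + 2 + 24 + 12 + 8 + 8 + 12 + 16 + 24 + 16 + 4 = 132.
132 ÷ 2 = 66 beats.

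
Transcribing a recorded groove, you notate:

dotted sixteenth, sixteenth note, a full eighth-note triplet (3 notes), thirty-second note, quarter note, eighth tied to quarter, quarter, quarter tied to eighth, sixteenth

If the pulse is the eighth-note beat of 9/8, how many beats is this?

One eighth-note beat = 4 thirty-second notes.
In thirty-second notes: dotted sixteenth = 3; sixteenth note = 2; a full eighth-note triplet (3 notes) (three triplet eighths span one quarter) = 8; thirty-second note = 1; quarter note = 8; eighth tied to quarter (eighth + quarter) = 12; quarter = 8; quarter tied to eighth (quarter + eighth) = 12; sixteenth = 2.
Total: 3 + 2 + 8 + 1 + 8 + 12 + 8 + 12 + 2 = 56.
56 ÷ 4 = 14 beats.

14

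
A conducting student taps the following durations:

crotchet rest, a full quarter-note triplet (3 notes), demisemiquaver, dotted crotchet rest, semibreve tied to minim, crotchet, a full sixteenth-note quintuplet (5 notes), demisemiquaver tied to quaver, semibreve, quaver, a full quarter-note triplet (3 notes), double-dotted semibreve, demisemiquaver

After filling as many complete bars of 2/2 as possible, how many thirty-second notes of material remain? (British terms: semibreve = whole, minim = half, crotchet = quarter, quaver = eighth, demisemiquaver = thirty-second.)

23

One bar of 2/2 = 32 thirty-second notes.
In thirty-second notes: crotchet rest = 8; a full quarter-note triplet (3 notes) (three triplet quarters span one half) = 16; demisemiquaver = 1; dotted crotchet rest = 12; semibreve tied to minim (semibreve + minim) = 48; crotchet = 8; a full sixteenth-note quintuplet (5 notes) (five quintuplet sixteenths span one quarter) = 8; demisemiquaver tied to quaver (demisemiquaver + quaver) = 5; semibreve = 32; quaver = 4; a full quarter-note triplet (3 notes) (three triplet quarters span one half) = 16; double-dotted semibreve = 56; demisemiquaver = 1.
Total: 8 + 16 + 1 + 12 + 48 + 8 + 8 + 5 + 32 + 4 + 16 + 56 + 1 = 215.
215 ÷ 32 = 6 complete bars with 23 thirty-second notes remaining.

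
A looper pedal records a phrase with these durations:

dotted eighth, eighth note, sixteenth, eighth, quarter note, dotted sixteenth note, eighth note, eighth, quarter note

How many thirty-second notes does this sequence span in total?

43

Convert each value to thirty-second notes: dotted eighth = 6; eighth note = 4; sixteenth = 2; eighth = 4; quarter note = 8; dotted sixteenth note = 3; eighth note = 4; eighth = 4; quarter note = 8.
Adding: 6 + 4 + 2 + 4 + 8 + 3 + 4 + 4 + 8 = 43 thirty-second notes.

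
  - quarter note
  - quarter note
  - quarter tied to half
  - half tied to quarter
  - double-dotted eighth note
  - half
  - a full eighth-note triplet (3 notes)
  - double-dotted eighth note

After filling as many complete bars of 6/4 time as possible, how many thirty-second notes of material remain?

One bar of 6/4 = 48 thirty-second notes.
Working in thirty-second notes: quarter note = 8; quarter note = 8; quarter tied to half (quarter + half) = 24; half tied to quarter (half + quarter) = 24; double-dotted eighth note = 7; half = 16; a full eighth-note triplet (3 notes) (three triplet eighths span one quarter) = 8; double-dotted eighth note = 7.
Total: 8 + 8 + 24 + 24 + 7 + 16 + 8 + 7 = 102.
102 ÷ 48 = 2 complete bars with 6 thirty-second notes remaining.

6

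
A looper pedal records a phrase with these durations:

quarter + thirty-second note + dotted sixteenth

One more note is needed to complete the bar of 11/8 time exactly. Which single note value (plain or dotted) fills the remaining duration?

whole note

The bar of 11/8 = 44 thirty-second notes.
Working in thirty-second notes: quarter = 8; thirty-second note = 1; dotted sixteenth = 3.
Total: 8 + 1 + 3 = 12.
Remaining: 44 − 12 = 32 thirty-second notes, which is a whole note.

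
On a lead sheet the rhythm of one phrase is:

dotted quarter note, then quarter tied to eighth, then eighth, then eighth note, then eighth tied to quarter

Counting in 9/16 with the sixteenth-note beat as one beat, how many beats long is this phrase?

One sixteenth-note beat = 2 thirty-second notes.
Convert each value to thirty-second notes: dotted quarter note = 12; quarter tied to eighth (quarter + eighth) = 12; eighth = 4; eighth note = 4; eighth tied to quarter (eighth + quarter) = 12.
Sum: 12 + 12 + 4 + 4 + 12 = 44.
44 ÷ 2 = 22 beats.

22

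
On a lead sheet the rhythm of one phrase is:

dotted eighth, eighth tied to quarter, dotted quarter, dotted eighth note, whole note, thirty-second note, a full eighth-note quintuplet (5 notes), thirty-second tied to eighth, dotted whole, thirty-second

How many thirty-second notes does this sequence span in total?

139

Express everything in thirty-second notes: dotted eighth = 6; eighth tied to quarter (eighth + quarter) = 12; dotted quarter = 12; dotted eighth note = 6; whole note = 32; thirty-second note = 1; a full eighth-note quintuplet (5 notes) (five quintuplet eighths span one half) = 16; thirty-second tied to eighth (thirty-second + eighth) = 5; dotted whole = 48; thirty-second = 1.
Altogether 6 + 12 + 12 + 6 + 32 + 1 + 16 + 5 + 48 + 1 = 139 thirty-second notes.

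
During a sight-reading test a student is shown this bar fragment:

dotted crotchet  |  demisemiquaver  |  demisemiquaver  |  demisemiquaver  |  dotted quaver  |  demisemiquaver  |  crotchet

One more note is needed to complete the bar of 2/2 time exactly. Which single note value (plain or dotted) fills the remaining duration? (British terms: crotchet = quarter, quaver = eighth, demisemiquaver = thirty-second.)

The bar of 2/2 = 32 thirty-second notes.
Working in thirty-second notes: dotted crotchet = 12; demisemiquaver = 1; demisemiquaver = 1; demisemiquaver = 1; dotted quaver = 6; demisemiquaver = 1; crotchet = 8.
Altogether 12 + 1 + 1 + 1 + 6 + 1 + 8 = 30.
Remaining: 32 − 30 = 2 thirty-second notes, which is a sixteenth note.

sixteenth note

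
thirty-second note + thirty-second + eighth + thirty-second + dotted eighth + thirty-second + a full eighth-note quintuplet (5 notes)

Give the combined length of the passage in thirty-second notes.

Each duration in thirty-second notes: thirty-second note = 1; thirty-second = 1; eighth = 4; thirty-second = 1; dotted eighth = 6; thirty-second = 1; a full eighth-note quintuplet (5 notes) (five quintuplet eighths span one half) = 16.
Total: 1 + 1 + 4 + 1 + 6 + 1 + 16 = 30 thirty-second notes.

30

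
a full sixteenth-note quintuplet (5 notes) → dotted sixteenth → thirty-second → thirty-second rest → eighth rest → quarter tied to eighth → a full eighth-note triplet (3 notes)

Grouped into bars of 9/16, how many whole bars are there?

2

One bar of 9/16 = 18 thirty-second notes.
In thirty-second notes: a full sixteenth-note quintuplet (5 notes) (five quintuplet sixteenths span one quarter) = 8; dotted sixteenth = 3; thirty-second = 1; thirty-second rest = 1; eighth rest = 4; quarter tied to eighth (quarter + eighth) = 12; a full eighth-note triplet (3 notes) (three triplet eighths span one quarter) = 8.
Altogether 8 + 3 + 1 + 1 + 4 + 12 + 8 = 37.
37 ÷ 18 = 2 complete bars with 1 left over.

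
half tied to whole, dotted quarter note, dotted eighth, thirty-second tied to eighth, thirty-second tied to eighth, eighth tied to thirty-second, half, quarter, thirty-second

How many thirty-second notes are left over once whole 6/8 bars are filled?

One bar of 6/8 = 24 thirty-second notes.
Each duration in thirty-second notes: half tied to whole (half + whole) = 48; dotted quarter note = 12; dotted eighth = 6; thirty-second tied to eighth (thirty-second + eighth) = 5; thirty-second tied to eighth (thirty-second + eighth) = 5; eighth tied to thirty-second (eighth + thirty-second) = 5; half = 16; quarter = 8; thirty-second = 1.
Total: 48 + 12 + 6 + 5 + 5 + 5 + 16 + 8 + 1 = 106.
106 ÷ 24 = 4 complete bars with 10 thirty-second notes remaining.

10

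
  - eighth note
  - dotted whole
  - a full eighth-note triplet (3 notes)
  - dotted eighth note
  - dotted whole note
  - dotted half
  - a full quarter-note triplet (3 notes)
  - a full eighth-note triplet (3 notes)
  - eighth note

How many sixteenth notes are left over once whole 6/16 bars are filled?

5

One bar of 6/16 = 6 sixteenth notes.
Convert each value to sixteenth notes: eighth note = 2; dotted whole = 24; a full eighth-note triplet (3 notes) (three triplet eighths span one quarter) = 4; dotted eighth note = 3; dotted whole note = 24; dotted half = 12; a full quarter-note triplet (3 notes) (three triplet quarters span one half) = 8; a full eighth-note triplet (3 notes) (three triplet eighths span one quarter) = 4; eighth note = 2.
Total: 2 + 24 + 4 + 3 + 24 + 12 + 8 + 4 + 2 = 83.
83 ÷ 6 = 13 complete bars with 5 sixteenth notes remaining.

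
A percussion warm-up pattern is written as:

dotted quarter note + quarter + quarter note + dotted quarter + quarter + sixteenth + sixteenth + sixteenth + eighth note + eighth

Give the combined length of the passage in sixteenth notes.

In sixteenth notes: dotted quarter note = 6; quarter = 4; quarter note = 4; dotted quarter = 6; quarter = 4; sixteenth = 1; sixteenth = 1; sixteenth = 1; eighth note = 2; eighth = 2.
Total: 6 + 4 + 4 + 6 + 4 + 1 + 1 + 1 + 2 + 2 = 31 sixteenth notes.

31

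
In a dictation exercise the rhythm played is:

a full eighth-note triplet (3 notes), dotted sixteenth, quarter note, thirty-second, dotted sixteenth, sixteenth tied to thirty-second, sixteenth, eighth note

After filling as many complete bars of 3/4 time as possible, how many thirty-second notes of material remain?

One bar of 3/4 = 24 thirty-second notes.
Each duration in thirty-second notes: a full eighth-note triplet (3 notes) (three triplet eighths span one quarter) = 8; dotted sixteenth = 3; quarter note = 8; thirty-second = 1; dotted sixteenth = 3; sixteenth tied to thirty-second (sixteenth + thirty-second) = 3; sixteenth = 2; eighth note = 4.
Adding: 8 + 3 + 8 + 1 + 3 + 3 + 2 + 4 = 32.
32 ÷ 24 = 1 complete bar with 8 thirty-second notes remaining.

8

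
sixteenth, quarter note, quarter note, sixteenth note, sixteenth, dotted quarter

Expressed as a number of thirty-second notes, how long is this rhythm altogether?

Each duration in thirty-second notes: sixteenth = 2; quarter note = 8; quarter note = 8; sixteenth note = 2; sixteenth = 2; dotted quarter = 12.
Altogether 2 + 8 + 8 + 2 + 2 + 12 = 34 thirty-second notes.

34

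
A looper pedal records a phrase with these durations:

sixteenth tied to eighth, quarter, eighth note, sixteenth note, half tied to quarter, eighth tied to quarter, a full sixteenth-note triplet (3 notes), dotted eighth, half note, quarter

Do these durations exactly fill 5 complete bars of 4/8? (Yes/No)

One bar of 4/8 = 8 sixteenth notes, so 5 bars = 40.
Each duration in sixteenth notes: sixteenth tied to eighth (sixteenth + eighth) = 3; quarter = 4; eighth note = 2; sixteenth note = 1; half tied to quarter (half + quarter) = 12; eighth tied to quarter (eighth + quarter) = 6; a full sixteenth-note triplet (3 notes) (three triplet sixteenths span one eighth) = 2; dotted eighth = 3; half note = 8; quarter = 4.
Adding: 3 + 4 + 2 + 1 + 12 + 6 + 2 + 3 + 8 + 4 = 45.
45 exceeds 40, so the answer is No.

No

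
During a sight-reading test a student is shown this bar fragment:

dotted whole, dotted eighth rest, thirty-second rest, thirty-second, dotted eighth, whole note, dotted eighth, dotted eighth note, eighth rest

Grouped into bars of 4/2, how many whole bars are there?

One bar of 4/2 = 64 thirty-second notes.
Working in thirty-second notes: dotted whole = 48; dotted eighth rest = 6; thirty-second rest = 1; thirty-second = 1; dotted eighth = 6; whole note = 32; dotted eighth = 6; dotted eighth note = 6; eighth rest = 4.
Altogether 48 + 6 + 1 + 1 + 6 + 32 + 6 + 6 + 4 = 110.
110 ÷ 64 = 1 complete bar with 46 left over.

1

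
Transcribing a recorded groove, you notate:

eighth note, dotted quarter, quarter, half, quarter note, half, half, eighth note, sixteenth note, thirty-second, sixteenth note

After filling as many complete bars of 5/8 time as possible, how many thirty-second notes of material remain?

9

One bar of 5/8 = 20 thirty-second notes.
In thirty-second notes: eighth note = 4; dotted quarter = 12; quarter = 8; half = 16; quarter note = 8; half = 16; half = 16; eighth note = 4; sixteenth note = 2; thirty-second = 1; sixteenth note = 2.
Adding: 4 + 12 + 8 + 16 + 8 + 16 + 16 + 4 + 2 + 1 + 2 = 89.
89 ÷ 20 = 4 complete bars with 9 thirty-second notes remaining.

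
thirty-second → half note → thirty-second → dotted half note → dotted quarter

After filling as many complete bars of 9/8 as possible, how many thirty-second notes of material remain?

18

One bar of 9/8 = 36 thirty-second notes.
In thirty-second notes: thirty-second = 1; half note = 16; thirty-second = 1; dotted half note = 24; dotted quarter = 12.
Total: 1 + 16 + 1 + 24 + 12 = 54.
54 ÷ 36 = 1 complete bar with 18 thirty-second notes remaining.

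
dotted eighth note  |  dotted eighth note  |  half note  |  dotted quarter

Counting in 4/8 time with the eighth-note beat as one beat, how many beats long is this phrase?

10

One eighth-note beat = 2 sixteenth notes.
In sixteenth notes: dotted eighth note = 3; dotted eighth note = 3; half note = 8; dotted quarter = 6.
Adding: 3 + 3 + 8 + 6 = 20.
20 ÷ 2 = 10 beats.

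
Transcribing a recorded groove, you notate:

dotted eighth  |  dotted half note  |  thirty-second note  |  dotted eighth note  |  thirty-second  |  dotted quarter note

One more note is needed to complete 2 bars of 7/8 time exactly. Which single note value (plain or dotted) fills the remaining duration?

2 bars of 7/8 = 56 thirty-second notes.
Each duration in thirty-second notes: dotted eighth = 6; dotted half note = 24; thirty-second note = 1; dotted eighth note = 6; thirty-second = 1; dotted quarter note = 12.
Sum: 6 + 24 + 1 + 6 + 1 + 12 = 50.
Remaining: 56 − 50 = 6 thirty-second notes, which is a dotted eighth note.

dotted eighth note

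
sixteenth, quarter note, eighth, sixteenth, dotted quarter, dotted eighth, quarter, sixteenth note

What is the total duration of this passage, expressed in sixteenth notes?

Express everything in sixteenth notes: sixteenth = 1; quarter note = 4; eighth = 2; sixteenth = 1; dotted quarter = 6; dotted eighth = 3; quarter = 4; sixteenth note = 1.
Altogether 1 + 4 + 2 + 1 + 6 + 3 + 4 + 1 = 22 sixteenth notes.

22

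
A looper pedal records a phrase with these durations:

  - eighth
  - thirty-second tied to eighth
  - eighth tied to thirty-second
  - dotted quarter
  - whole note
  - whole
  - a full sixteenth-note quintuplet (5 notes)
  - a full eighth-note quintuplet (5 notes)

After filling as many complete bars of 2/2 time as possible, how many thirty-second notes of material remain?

One bar of 2/2 = 32 thirty-second notes.
Each duration in thirty-second notes: eighth = 4; thirty-second tied to eighth (thirty-second + eighth) = 5; eighth tied to thirty-second (eighth + thirty-second) = 5; dotted quarter = 12; whole note = 32; whole = 32; a full sixteenth-note quintuplet (5 notes) (five quintuplet sixteenths span one quarter) = 8; a full eighth-note quintuplet (5 notes) (five quintuplet eighths span one half) = 16.
Total: 4 + 5 + 5 + 12 + 32 + 32 + 8 + 16 = 114.
114 ÷ 32 = 3 complete bars with 18 thirty-second notes remaining.

18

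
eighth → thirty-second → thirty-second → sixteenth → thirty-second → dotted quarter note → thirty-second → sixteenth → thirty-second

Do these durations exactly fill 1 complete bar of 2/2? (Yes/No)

One bar of 2/2 = 32 thirty-second notes.
Express everything in thirty-second notes: eighth = 4; thirty-second = 1; thirty-second = 1; sixteenth = 2; thirty-second = 1; dotted quarter note = 12; thirty-second = 1; sixteenth = 2; thirty-second = 1.
Adding: 4 + 1 + 1 + 2 + 1 + 12 + 1 + 2 + 1 = 25.
25 falls short of 32, so the answer is No.

No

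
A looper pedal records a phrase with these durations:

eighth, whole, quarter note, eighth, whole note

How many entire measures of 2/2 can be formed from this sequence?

2

One bar of 2/2 = 8 eighth notes.
Each duration in eighth notes: eighth = 1; whole = 8; quarter note = 2; eighth = 1; whole note = 8.
Sum: 1 + 8 + 2 + 1 + 8 = 20.
20 ÷ 8 = 2 complete bars with 4 left over.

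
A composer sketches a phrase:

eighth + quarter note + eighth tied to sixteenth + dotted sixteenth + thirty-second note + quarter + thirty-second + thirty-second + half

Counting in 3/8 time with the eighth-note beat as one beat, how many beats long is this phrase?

12

One eighth-note beat = 4 thirty-second notes.
Convert each value to thirty-second notes: eighth = 4; quarter note = 8; eighth tied to sixteenth (eighth + sixteenth) = 6; dotted sixteenth = 3; thirty-second note = 1; quarter = 8; thirty-second = 1; thirty-second = 1; half = 16.
Altogether 4 + 8 + 6 + 3 + 1 + 8 + 1 + 1 + 16 = 48.
48 ÷ 4 = 12 beats.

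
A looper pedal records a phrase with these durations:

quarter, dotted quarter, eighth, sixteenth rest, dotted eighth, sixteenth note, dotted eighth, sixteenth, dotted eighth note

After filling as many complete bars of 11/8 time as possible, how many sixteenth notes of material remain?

One bar of 11/8 = 22 sixteenth notes.
Working in sixteenth notes: quarter = 4; dotted quarter = 6; eighth = 2; sixteenth rest = 1; dotted eighth = 3; sixteenth note = 1; dotted eighth = 3; sixteenth = 1; dotted eighth note = 3.
Total: 4 + 6 + 2 + 1 + 3 + 1 + 3 + 1 + 3 = 24.
24 ÷ 22 = 1 complete bar with 2 sixteenth notes remaining.

2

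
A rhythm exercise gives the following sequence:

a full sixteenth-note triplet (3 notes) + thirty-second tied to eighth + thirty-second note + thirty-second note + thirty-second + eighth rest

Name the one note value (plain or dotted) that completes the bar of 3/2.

The bar of 3/2 = 48 thirty-second notes.
In thirty-second notes: a full sixteenth-note triplet (3 notes) (three triplet sixteenths span one eighth) = 4; thirty-second tied to eighth (thirty-second + eighth) = 5; thirty-second note = 1; thirty-second note = 1; thirty-second = 1; eighth rest = 4.
Altogether 4 + 5 + 1 + 1 + 1 + 4 = 16.
Remaining: 48 − 16 = 32 thirty-second notes, which is a whole note.

whole note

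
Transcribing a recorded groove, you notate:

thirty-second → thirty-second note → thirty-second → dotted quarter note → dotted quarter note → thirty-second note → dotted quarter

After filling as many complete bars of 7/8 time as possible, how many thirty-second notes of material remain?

12

One bar of 7/8 = 28 thirty-second notes.
Express everything in thirty-second notes: thirty-second = 1; thirty-second note = 1; thirty-second = 1; dotted quarter note = 12; dotted quarter note = 12; thirty-second note = 1; dotted quarter = 12.
Adding: 1 + 1 + 1 + 12 + 12 + 1 + 12 = 40.
40 ÷ 28 = 1 complete bar with 12 thirty-second notes remaining.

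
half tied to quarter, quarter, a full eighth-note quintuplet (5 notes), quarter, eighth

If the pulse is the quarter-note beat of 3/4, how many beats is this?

One quarter-note beat = 2 eighth notes.
In eighth notes: half tied to quarter (half + quarter) = 6; quarter = 2; a full eighth-note quintuplet (5 notes) (five quintuplet eighths span one half) = 4; quarter = 2; eighth = 1.
Adding: 6 + 2 + 4 + 2 + 1 = 15.
15 ÷ 2 = 7.5 beats.

7.5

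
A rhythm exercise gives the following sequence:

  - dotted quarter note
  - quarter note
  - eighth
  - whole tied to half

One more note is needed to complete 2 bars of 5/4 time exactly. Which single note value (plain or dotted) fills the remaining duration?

2 bars of 5/4 = 20 eighth notes.
Working in eighth notes: dotted quarter note = 3; quarter note = 2; eighth = 1; whole tied to half (whole + half) = 12.
Adding: 3 + 2 + 1 + 12 = 18.
Remaining: 20 − 18 = 2 eighth notes, which is a quarter note.

quarter note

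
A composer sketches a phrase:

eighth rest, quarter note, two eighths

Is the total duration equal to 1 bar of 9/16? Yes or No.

One bar of 9/16 = 9 sixteenth notes.
Working in sixteenth notes: eighth rest = 2; quarter note = 4; eighth = 2; eighth = 2.
Sum: 2 + 4 + 2 + 2 = 10.
10 exceeds 9, so the answer is No.

No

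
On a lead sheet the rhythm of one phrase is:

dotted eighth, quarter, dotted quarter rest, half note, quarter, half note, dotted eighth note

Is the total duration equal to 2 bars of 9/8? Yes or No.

One bar of 9/8 = 18 sixteenth notes, so 2 bars = 36.
Convert each value to sixteenth notes: dotted eighth = 3; quarter = 4; dotted quarter rest = 6; half note = 8; quarter = 4; half note = 8; dotted eighth note = 3.
Adding: 3 + 4 + 6 + 8 + 4 + 8 + 3 = 36.
36 equals 36, so the answer is Yes.

Yes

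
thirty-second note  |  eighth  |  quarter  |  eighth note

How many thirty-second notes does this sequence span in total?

17

Working in thirty-second notes: thirty-second note = 1; eighth = 4; quarter = 8; eighth note = 4.
Sum: 1 + 4 + 8 + 4 = 17 thirty-second notes.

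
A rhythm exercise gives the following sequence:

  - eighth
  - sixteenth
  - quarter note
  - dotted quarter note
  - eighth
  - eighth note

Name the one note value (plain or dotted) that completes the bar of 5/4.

The bar of 5/4 = 20 sixteenth notes.
Express everything in sixteenth notes: eighth = 2; sixteenth = 1; quarter note = 4; dotted quarter note = 6; eighth = 2; eighth note = 2.
Adding: 2 + 1 + 4 + 6 + 2 + 2 = 17.
Remaining: 20 − 17 = 3 sixteenth notes, which is a dotted eighth note.

dotted eighth note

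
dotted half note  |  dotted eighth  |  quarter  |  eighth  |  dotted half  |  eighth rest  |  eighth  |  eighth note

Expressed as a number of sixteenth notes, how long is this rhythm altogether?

39

Working in sixteenth notes: dotted half note = 12; dotted eighth = 3; quarter = 4; eighth = 2; dotted half = 12; eighth rest = 2; eighth = 2; eighth note = 2.
Adding: 12 + 3 + 4 + 2 + 12 + 2 + 2 + 2 = 39 sixteenth notes.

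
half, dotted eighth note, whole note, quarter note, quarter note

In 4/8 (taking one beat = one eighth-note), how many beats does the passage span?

One eighth-note beat = 2 sixteenth notes.
Express everything in sixteenth notes: half = 8; dotted eighth note = 3; whole note = 16; quarter note = 4; quarter note = 4.
Total: 8 + 3 + 16 + 4 + 4 = 35.
35 ÷ 2 = 17.5 beats.

17.5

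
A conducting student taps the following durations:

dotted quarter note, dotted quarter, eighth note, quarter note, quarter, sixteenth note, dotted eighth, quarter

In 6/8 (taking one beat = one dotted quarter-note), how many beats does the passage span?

5

One dotted quarter-note beat = 6 sixteenth notes.
Each duration in sixteenth notes: dotted quarter note = 6; dotted quarter = 6; eighth note = 2; quarter note = 4; quarter = 4; sixteenth note = 1; dotted eighth = 3; quarter = 4.
Altogether 6 + 6 + 2 + 4 + 4 + 1 + 3 + 4 = 30.
30 ÷ 6 = 5 beats.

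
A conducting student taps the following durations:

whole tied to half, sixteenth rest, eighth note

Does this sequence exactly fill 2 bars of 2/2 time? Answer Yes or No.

No

One bar of 2/2 = 16 sixteenth notes, so 2 bars = 32.
Each duration in sixteenth notes: whole tied to half (whole + half) = 24; sixteenth rest = 1; eighth note = 2.
Total: 24 + 1 + 2 = 27.
27 falls short of 32, so the answer is No.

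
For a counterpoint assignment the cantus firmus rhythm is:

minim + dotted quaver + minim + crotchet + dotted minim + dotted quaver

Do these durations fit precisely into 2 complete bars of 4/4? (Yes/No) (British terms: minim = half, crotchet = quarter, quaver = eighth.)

No

One bar of 4/4 = 16 sixteenth notes, so 2 bars = 32.
Each duration in sixteenth notes: minim = 8; dotted quaver = 3; minim = 8; crotchet = 4; dotted minim = 12; dotted quaver = 3.
Total: 8 + 3 + 8 + 4 + 12 + 3 = 38.
38 exceeds 32, so the answer is No.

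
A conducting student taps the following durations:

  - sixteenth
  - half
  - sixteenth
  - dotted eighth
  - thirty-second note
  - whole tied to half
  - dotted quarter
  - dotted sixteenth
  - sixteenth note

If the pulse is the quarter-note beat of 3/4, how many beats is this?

11.5

One quarter-note beat = 8 thirty-second notes.
In thirty-second notes: sixteenth = 2; half = 16; sixteenth = 2; dotted eighth = 6; thirty-second note = 1; whole tied to half (whole + half) = 48; dotted quarter = 12; dotted sixteenth = 3; sixteenth note = 2.
Altogether 2 + 16 + 2 + 6 + 1 + 48 + 12 + 3 + 2 = 92.
92 ÷ 8 = 11.5 beats.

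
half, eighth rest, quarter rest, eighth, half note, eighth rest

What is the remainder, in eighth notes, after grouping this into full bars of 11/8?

2

One bar of 11/8 = 11 eighth notes.
In eighth notes: half = 4; eighth rest = 1; quarter rest = 2; eighth = 1; half note = 4; eighth rest = 1.
Altogether 4 + 1 + 2 + 1 + 4 + 1 = 13.
13 ÷ 11 = 1 complete bar with 2 eighth notes remaining.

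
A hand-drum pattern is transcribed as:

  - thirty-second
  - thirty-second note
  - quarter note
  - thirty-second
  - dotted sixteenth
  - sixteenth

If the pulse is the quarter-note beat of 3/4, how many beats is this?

One quarter-note beat = 8 thirty-second notes.
In thirty-second notes: thirty-second = 1; thirty-second note = 1; quarter note = 8; thirty-second = 1; dotted sixteenth = 3; sixteenth = 2.
Sum: 1 + 1 + 8 + 1 + 3 + 2 = 16.
16 ÷ 8 = 2 beats.

2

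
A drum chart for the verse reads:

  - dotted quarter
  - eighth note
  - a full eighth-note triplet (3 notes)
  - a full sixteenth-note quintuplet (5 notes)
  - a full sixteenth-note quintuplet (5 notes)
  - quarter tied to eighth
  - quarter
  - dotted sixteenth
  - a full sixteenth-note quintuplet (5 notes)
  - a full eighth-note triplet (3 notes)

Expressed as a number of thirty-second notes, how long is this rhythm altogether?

Each duration in thirty-second notes: dotted quarter = 12; eighth note = 4; a full eighth-note triplet (3 notes) (three triplet eighths span one quarter) = 8; a full sixteenth-note quintuplet (5 notes) (five quintuplet sixteenths span one quarter) = 8; a full sixteenth-note quintuplet (5 notes) (five quintuplet sixteenths span one quarter) = 8; quarter tied to eighth (quarter + eighth) = 12; quarter = 8; dotted sixteenth = 3; a full sixteenth-note quintuplet (5 notes) (five quintuplet sixteenths span one quarter) = 8; a full eighth-note triplet (3 notes) (three triplet eighths span one quarter) = 8.
Adding: 12 + 4 + 8 + 8 + 8 + 12 + 8 + 3 + 8 + 8 = 79 thirty-second notes.

79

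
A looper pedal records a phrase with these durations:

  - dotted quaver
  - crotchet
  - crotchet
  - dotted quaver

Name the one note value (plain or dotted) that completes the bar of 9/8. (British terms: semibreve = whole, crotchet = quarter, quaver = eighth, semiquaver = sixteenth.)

The bar of 9/8 = 18 sixteenth notes.
Convert each value to sixteenth notes: dotted quaver = 3; crotchet = 4; crotchet = 4; dotted quaver = 3.
Altogether 3 + 4 + 4 + 3 = 14.
Remaining: 18 − 14 = 4 sixteenth notes, which is a quarter note.

quarter note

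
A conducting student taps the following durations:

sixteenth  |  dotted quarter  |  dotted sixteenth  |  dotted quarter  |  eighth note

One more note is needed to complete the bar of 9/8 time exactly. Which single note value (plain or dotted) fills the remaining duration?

dotted sixteenth note

The bar of 9/8 = 36 thirty-second notes.
In thirty-second notes: sixteenth = 2; dotted quarter = 12; dotted sixteenth = 3; dotted quarter = 12; eighth note = 4.
Sum: 2 + 12 + 3 + 12 + 4 = 33.
Remaining: 36 − 33 = 3 thirty-second notes, which is a dotted sixteenth note.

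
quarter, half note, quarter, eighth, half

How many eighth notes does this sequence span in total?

Convert each value to eighth notes: quarter = 2; half note = 4; quarter = 2; eighth = 1; half = 4.
Altogether 2 + 4 + 2 + 1 + 4 = 13 eighth notes.

13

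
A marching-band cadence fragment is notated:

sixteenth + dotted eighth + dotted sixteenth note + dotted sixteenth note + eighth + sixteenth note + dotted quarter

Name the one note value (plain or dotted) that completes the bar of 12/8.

The bar of 12/8 = 48 thirty-second notes.
Working in thirty-second notes: sixteenth = 2; dotted eighth = 6; dotted sixteenth note = 3; dotted sixteenth note = 3; eighth = 4; sixteenth note = 2; dotted quarter = 12.
Adding: 2 + 6 + 3 + 3 + 4 + 2 + 12 = 32.
Remaining: 48 − 32 = 16 thirty-second notes, which is a half note.

half note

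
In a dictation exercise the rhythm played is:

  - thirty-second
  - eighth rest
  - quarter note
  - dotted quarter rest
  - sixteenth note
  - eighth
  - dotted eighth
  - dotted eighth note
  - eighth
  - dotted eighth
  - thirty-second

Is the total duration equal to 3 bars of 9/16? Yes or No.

Yes

One bar of 9/16 = 18 thirty-second notes, so 3 bars = 54.
Convert each value to thirty-second notes: thirty-second = 1; eighth rest = 4; quarter note = 8; dotted quarter rest = 12; sixteenth note = 2; eighth = 4; dotted eighth = 6; dotted eighth note = 6; eighth = 4; dotted eighth = 6; thirty-second = 1.
Adding: 1 + 4 + 8 + 12 + 2 + 4 + 6 + 6 + 4 + 6 + 1 = 54.
54 equals 54, so the answer is Yes.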